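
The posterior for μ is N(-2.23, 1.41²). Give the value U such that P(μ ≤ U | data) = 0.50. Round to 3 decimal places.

Need U with P(μ ≤ U) = 0.50: U = -2.23 + z_{0.5}·1.41.
z = 0.000; U = -2.23 + 0.000 × 1.41 = -2.230.

-2.230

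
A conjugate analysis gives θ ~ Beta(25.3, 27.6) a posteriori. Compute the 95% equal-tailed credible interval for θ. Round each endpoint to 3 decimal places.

[0.346, 0.612]

Posterior: Beta(25.3, 27.6).
Equal-tailed 95% interval: the 0.025 and 0.975 quantiles of Beta(25.3, 27.6).
Posterior mean ≈ 0.478, SD ≈ 0.068; a Normal approximation gives roughly [0.345, 0.612].
Exact: F⁻¹(0.025) = 0.346; F⁻¹(0.975) = 0.612.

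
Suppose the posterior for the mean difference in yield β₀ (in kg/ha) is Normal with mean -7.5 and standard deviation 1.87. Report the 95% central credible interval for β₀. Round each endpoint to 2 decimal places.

The posterior is symmetric, so the 95% equal-tailed interval is β₀ = -7.5 ± z·1.87 with z = 1.960.
Half-width: 1.960 × 1.87 = 3.67.
-7.5 − 3.67 = -11.17; -7.5 + 3.67 = -3.83.

[-11.17, -3.83]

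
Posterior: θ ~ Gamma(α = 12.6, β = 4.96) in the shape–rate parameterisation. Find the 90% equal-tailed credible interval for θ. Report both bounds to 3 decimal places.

Posterior: Gamma(shape 12.6, rate 4.96).
Equal-tailed 90% interval: Gamma(12.6, 4.96) quantiles at 0.05 and 0.95.
Posterior mean ≈ 2.540, SD ≈ 0.716; a Normal approximation gives roughly [1.363, 3.717].
Exact: lower = 1.488; upper = 3.821.

[1.488, 3.821]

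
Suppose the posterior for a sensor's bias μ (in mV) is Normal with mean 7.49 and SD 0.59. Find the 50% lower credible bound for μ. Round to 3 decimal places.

Need L with P(μ ≥ L) = 0.50: L = 7.49 − z_{0.5}·0.59.
z = 0.000; L = 7.49 − 0.000 × 0.59 = 7.490.

7.490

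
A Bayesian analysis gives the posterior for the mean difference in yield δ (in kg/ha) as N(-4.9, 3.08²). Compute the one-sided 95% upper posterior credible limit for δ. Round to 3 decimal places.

Need U with P(δ ≤ U) = 0.95: U = -4.9 + z_{0.05}·3.08.
z = 1.645; U = -4.9 + 1.645 × 3.08 = 0.166.

0.166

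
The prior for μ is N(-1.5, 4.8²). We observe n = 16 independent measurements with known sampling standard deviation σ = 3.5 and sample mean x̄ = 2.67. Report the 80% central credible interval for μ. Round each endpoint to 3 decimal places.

Posterior precision = 1/4.8² + 16/3.5² = 0.0434 + 1.3061 = 1.3495, so posterior SD = 0.8608.
Posterior mean = (-1.5/4.8² + 16·2.67/3.5²) / 1.3495 = 2.5359.
Interval: 2.5359 ± 1.282 × 0.8608 → [1.433, 3.639].

[1.433, 3.639]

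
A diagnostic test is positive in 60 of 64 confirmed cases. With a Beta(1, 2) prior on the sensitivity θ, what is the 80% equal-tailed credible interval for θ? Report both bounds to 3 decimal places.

Posterior: Beta(1+60, 2+4) = Beta(61, 6).
Equal-tailed 80% interval: the 0.1 and 0.9 quantiles of Beta(61, 6).
Posterior mean ≈ 0.910, SD ≈ 0.035; a Normal approximation gives roughly [0.866, 0.955].
Exact: F⁻¹(0.1) = 0.864; F⁻¹(0.9) = 0.952.

[0.864, 0.952]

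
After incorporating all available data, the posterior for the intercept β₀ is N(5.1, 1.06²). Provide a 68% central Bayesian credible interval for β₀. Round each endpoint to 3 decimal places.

[4.046, 6.154]

The posterior is symmetric, so the 68% equal-tailed interval is β₀ = 5.1 ± z·1.06 with z = 0.994.
Half-width: 0.994 × 1.06 = 1.054.
5.1 − 1.054 = 4.046; 5.1 + 1.054 = 6.154.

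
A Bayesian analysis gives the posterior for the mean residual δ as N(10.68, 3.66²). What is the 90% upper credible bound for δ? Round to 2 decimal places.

15.37

Need U with P(δ ≤ U) = 0.90: U = 10.68 + z_{0.1}·3.66.
z = 1.282; U = 10.68 + 1.282 × 3.66 = 15.37.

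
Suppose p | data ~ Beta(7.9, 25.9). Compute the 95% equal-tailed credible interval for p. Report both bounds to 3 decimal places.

Posterior: Beta(7.9, 25.9).
Equal-tailed 95% interval: the 0.025 and 0.975 quantiles of Beta(7.9, 25.9).
Posterior mean ≈ 0.234, SD ≈ 0.072; a Normal approximation gives roughly [0.093, 0.374].
Exact: F⁻¹(0.025) = 0.109; F⁻¹(0.975) = 0.388.

[0.109, 0.388]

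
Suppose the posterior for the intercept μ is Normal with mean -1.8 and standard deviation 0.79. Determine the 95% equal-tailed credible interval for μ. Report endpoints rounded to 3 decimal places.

The posterior is symmetric, so the 95% equal-tailed interval is μ = -1.8 ± z·0.79 with z = 1.960.
Half-width: 1.960 × 0.79 = 1.548.
-1.8 − 1.548 = -3.348; -1.8 + 1.548 = -0.252.

[-3.348, -0.252]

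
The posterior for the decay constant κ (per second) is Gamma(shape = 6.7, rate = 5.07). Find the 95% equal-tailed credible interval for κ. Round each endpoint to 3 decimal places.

Posterior: Gamma(shape 6.7, rate 5.07).
Equal-tailed 95% interval: Gamma(6.7, 5.07) quantiles at 0.025 and 0.975.
Posterior mean ≈ 1.321, SD ≈ 0.511; a Normal approximation gives roughly [0.321, 2.322].
Exact: lower = 0.518; upper = 2.494.

[0.518, 2.494]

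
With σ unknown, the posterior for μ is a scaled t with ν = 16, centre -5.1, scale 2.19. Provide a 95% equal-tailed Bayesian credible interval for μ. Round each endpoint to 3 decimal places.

The t_16 distribution is symmetric; the 95% interval is -5.1 ± t·2.19 with t_{0.975,16} = 2.120.
Half-width: 2.120 × 2.19 = 4.643.
-5.1 − 4.643 = -9.743; -5.1 + 4.643 = -0.457.

[-9.743, -0.457]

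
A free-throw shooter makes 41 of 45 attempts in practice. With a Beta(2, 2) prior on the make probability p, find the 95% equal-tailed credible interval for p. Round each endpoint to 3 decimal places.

Posterior: Beta(2+41, 2+4) = Beta(43, 6).
Equal-tailed 95% interval: the 0.025 and 0.975 quantiles of Beta(43, 6).
Posterior mean ≈ 0.878, SD ≈ 0.046; a Normal approximation gives roughly [0.787, 0.968].
Exact: F⁻¹(0.025) = 0.773; F⁻¹(0.975) = 0.953.

[0.773, 0.953]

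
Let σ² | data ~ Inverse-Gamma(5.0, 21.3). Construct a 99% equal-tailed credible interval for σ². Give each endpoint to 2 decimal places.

[1.69, 19.76]

Inverse-Gamma(5.0, 21.3) quantiles: F⁻¹(0.005) and F⁻¹(0.995).
Equivalently, 1/σ² ~ Gamma(5.0, rate = 21.3); invert its 0.995 and 0.005 quantiles.
Posterior mean ≈ 5.33, SD ≈ 3.07; a Normal approximation gives roughly [-2.59, 13.24].
Exact: lower = 1.69; upper = 19.76.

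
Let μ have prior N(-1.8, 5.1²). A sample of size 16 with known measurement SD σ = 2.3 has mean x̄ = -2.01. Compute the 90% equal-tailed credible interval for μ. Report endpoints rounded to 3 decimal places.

Posterior precision = 1/5.1² + 16/2.3² = 0.0384 + 3.0246 = 3.0630, so posterior SD = 0.5714.
Posterior mean = (-1.8/5.1² + 16·-2.01/2.3²) / 3.0630 = -2.0074.
Interval: -2.0074 ± 1.645 × 0.5714 → [-2.947, -1.068].

[-2.947, -1.068]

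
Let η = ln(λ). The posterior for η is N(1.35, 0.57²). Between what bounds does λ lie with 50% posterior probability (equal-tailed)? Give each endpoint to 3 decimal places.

[2.626, 5.666]

On the log scale the 50% interval is 1.35 ± 0.674 × 0.57 = [0.9655, 1.7345].
Exponentiate: [e^0.9655, e^1.7345] = [2.626, 5.666].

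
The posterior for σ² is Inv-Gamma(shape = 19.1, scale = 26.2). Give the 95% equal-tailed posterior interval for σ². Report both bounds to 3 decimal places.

Inverse-Gamma(19.1, 26.2) quantiles: F⁻¹(0.025) and F⁻¹(0.975).
Equivalently, 1/σ² ~ Gamma(19.1, rate = 26.2); invert its 0.975 and 0.025 quantiles.
Posterior mean ≈ 1.448, SD ≈ 0.350; a Normal approximation gives roughly [0.761, 2.134].
Exact: lower = 0.917; upper = 2.275.

[0.917, 2.275]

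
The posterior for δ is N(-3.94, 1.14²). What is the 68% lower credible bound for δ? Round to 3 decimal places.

Need L with P(δ ≥ L) = 0.68: L = -3.94 − z_{0.32}·1.14.
z = 0.468; L = -3.94 − 0.468 × 1.14 = -4.473.

-4.473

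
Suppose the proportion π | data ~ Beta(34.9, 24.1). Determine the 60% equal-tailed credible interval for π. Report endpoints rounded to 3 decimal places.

Posterior: Beta(34.9, 24.1).
Equal-tailed 60% interval: the 0.2 and 0.8 quantiles of Beta(34.9, 24.1).
Posterior mean ≈ 0.592, SD ≈ 0.063; a Normal approximation gives roughly [0.538, 0.645].
Exact: F⁻¹(0.2) = 0.538; F⁻¹(0.8) = 0.646.

[0.538, 0.646]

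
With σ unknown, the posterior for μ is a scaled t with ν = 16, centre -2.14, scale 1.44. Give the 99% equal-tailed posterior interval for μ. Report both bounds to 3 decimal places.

[-6.346, 2.066]

The t_16 distribution is symmetric; the 99% interval is -2.14 ± t·1.44 with t_{0.995,16} = 2.921.
Half-width: 2.921 × 1.44 = 4.206.
-2.14 − 4.206 = -6.346; -2.14 + 4.206 = 2.066.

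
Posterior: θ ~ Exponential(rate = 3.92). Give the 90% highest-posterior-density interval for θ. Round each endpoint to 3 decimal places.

[0.000, 0.587]

The exponential density is strictly decreasing on [0, ∞), so the HPD interval is anchored at 0: [0, q] with P(θ ≤ q) = 0.90.
q = −ln(1 − 0.90) / 3.92 = 2.3026 / 3.92 = 0.587.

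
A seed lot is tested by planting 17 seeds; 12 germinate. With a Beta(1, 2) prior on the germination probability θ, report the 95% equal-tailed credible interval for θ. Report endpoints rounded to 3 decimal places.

Posterior: Beta(1+12, 2+5) = Beta(13, 7).
Equal-tailed 95% interval: the 0.025 and 0.975 quantiles of Beta(13, 7).
Posterior mean ≈ 0.650, SD ≈ 0.104; a Normal approximation gives roughly [0.446, 0.854].
Exact: F⁻¹(0.025) = 0.434; F⁻¹(0.975) = 0.837.

[0.434, 0.837]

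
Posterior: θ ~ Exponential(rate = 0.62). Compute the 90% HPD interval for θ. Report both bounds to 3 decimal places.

The exponential density is strictly decreasing on [0, ∞), so the HPD interval is anchored at 0: [0, q] with P(θ ≤ q) = 0.90.
q = −ln(1 − 0.90) / 0.62 = 2.3026 / 0.62 = 3.714.

[0.000, 3.714]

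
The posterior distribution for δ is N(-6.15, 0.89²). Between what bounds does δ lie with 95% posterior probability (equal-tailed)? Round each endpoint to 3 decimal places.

The posterior is symmetric, so the 95% equal-tailed interval is δ = -6.15 ± z·0.89 with z = 1.960.
Half-width: 1.960 × 0.89 = 1.744.
-6.15 − 1.744 = -7.894; -6.15 + 1.744 = -4.406.

[-7.894, -4.406]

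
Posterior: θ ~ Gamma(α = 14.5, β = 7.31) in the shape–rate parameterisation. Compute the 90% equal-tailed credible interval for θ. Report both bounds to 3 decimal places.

[1.211, 2.911]

Posterior: Gamma(shape 14.5, rate 7.31).
Equal-tailed 90% interval: Gamma(14.5, 7.31) quantiles at 0.05 and 0.95.
Posterior mean ≈ 1.984, SD ≈ 0.521; a Normal approximation gives roughly [1.127, 2.840].
Exact: lower = 1.211; upper = 2.911.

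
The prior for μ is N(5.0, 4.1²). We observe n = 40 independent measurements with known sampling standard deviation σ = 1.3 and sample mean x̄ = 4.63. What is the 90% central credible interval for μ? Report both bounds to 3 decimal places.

[4.293, 4.969]

Posterior precision = 1/4.1² + 40/1.3² = 0.0595 + 23.6686 = 23.7281, so posterior SD = 0.2053.
Posterior mean = (5.0/4.1² + 40·4.63/1.3²) / 23.7281 = 4.6309.
Interval: 4.6309 ± 1.645 × 0.2053 → [4.293, 4.969].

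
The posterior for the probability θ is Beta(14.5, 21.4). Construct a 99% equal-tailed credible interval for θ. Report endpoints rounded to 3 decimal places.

Posterior: Beta(14.5, 21.4).
Equal-tailed 99% interval: the 0.005 and 0.995 quantiles of Beta(14.5, 21.4).
Posterior mean ≈ 0.404, SD ≈ 0.081; a Normal approximation gives roughly [0.196, 0.612].
Exact: F⁻¹(0.005) = 0.211; F⁻¹(0.995) = 0.617.

[0.211, 0.617]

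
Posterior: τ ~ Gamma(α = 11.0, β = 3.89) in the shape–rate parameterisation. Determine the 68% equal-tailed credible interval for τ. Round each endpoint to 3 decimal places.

[1.992, 3.662]

Posterior: Gamma(shape 11.0, rate 3.89).
Equal-tailed 68% interval: Gamma(11.0, 3.89) quantiles at 0.16 and 0.84.
Posterior mean ≈ 2.828, SD ≈ 0.853; a Normal approximation gives roughly [1.980, 3.676].
Exact: lower = 1.992; upper = 3.662.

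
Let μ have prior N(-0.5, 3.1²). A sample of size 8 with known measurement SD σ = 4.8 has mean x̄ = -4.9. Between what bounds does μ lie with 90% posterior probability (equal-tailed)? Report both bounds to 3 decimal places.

[-6.334, -1.437]

Posterior precision = 1/3.1² + 8/4.8² = 0.1041 + 0.3472 = 0.4513, so posterior SD = 1.4886.
Posterior mean = (-0.5/3.1² + 8·-4.9/4.8²) / 0.4513 = -3.8854.
Interval: -3.8854 ± 1.645 × 1.4886 → [-6.334, -1.437].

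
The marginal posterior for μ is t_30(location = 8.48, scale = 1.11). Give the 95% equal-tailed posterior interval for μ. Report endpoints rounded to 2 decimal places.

The t_30 distribution is symmetric; the 95% interval is 8.48 ± t·1.11 with t_{0.975,30} = 2.042.
Half-width: 2.042 × 1.11 = 2.27.
8.48 − 2.27 = 6.21; 8.48 + 2.27 = 10.75.

[6.21, 10.75]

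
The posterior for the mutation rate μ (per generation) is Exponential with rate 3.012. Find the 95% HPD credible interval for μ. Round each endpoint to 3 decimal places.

The exponential density is strictly decreasing on [0, ∞), so the HPD interval is anchored at 0: [0, q] with P(μ ≤ q) = 0.95.
q = −ln(1 − 0.95) / 3.012 = 2.9957 / 3.012 = 0.995.

[0.000, 0.995]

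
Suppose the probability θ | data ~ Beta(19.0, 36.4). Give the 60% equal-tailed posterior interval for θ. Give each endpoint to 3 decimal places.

Posterior: Beta(19.0, 36.4).
Equal-tailed 60% interval: the 0.2 and 0.8 quantiles of Beta(19.0, 36.4).
Posterior mean ≈ 0.343, SD ≈ 0.063; a Normal approximation gives roughly [0.290, 0.396].
Exact: F⁻¹(0.2) = 0.289; F⁻¹(0.8) = 0.396.

[0.289, 0.396]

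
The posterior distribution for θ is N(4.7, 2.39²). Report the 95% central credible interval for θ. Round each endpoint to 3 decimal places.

[0.016, 9.384]

The posterior is symmetric, so the 95% equal-tailed interval is θ = 4.7 ± z·2.39 with z = 1.960.
Half-width: 1.960 × 2.39 = 4.684.
4.7 − 4.684 = 0.016; 4.7 + 4.684 = 9.384.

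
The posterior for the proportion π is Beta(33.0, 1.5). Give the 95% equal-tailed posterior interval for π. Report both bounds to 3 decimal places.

[0.869, 0.997]

Posterior: Beta(33.0, 1.5).
Equal-tailed 95% interval: the 0.025 and 0.975 quantiles of Beta(33.0, 1.5).
Posterior mean ≈ 0.957, SD ≈ 0.034; a Normal approximation gives roughly [0.889, 1.024].
Exact: F⁻¹(0.025) = 0.869; F⁻¹(0.975) = 0.997.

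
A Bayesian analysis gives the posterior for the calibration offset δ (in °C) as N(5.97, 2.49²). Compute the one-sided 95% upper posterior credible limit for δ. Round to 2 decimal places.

Need U with P(δ ≤ U) = 0.95: U = 5.97 + z_{0.05}·2.49.
z = 1.645; U = 5.97 + 1.645 × 2.49 = 10.07.

10.07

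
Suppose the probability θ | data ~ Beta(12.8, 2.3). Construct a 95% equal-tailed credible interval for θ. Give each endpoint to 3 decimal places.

Posterior: Beta(12.8, 2.3).
Equal-tailed 95% interval: the 0.025 and 0.975 quantiles of Beta(12.8, 2.3).
Posterior mean ≈ 0.848, SD ≈ 0.090; a Normal approximation gives roughly [0.672, 1.023].
Exact: F⁻¹(0.025) = 0.635; F⁻¹(0.975) = 0.975.

[0.635, 0.975]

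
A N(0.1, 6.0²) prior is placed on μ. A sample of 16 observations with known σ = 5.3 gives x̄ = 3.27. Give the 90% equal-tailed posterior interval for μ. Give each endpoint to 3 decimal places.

[0.994, 5.251]

Posterior precision = 1/6.0² + 16/5.3² = 0.0278 + 0.5696 = 0.5974, so posterior SD = 1.2938.
Posterior mean = (0.1/6.0² + 16·3.27/5.3²) / 0.5974 = 3.1226.
Interval: 3.1226 ± 1.645 × 1.2938 → [0.994, 5.251].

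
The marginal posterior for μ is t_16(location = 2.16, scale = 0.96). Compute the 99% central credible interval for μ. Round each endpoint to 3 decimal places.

[-0.644, 4.964]

The t_16 distribution is symmetric; the 99% interval is 2.16 ± t·0.96 with t_{0.995,16} = 2.921.
Half-width: 2.921 × 0.96 = 2.804.
2.16 − 2.804 = -0.644; 2.16 + 2.804 = 4.964.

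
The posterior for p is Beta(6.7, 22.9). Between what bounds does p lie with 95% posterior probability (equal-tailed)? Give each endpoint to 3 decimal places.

Posterior: Beta(6.7, 22.9).
Equal-tailed 95% interval: the 0.025 and 0.975 quantiles of Beta(6.7, 22.9).
Posterior mean ≈ 0.226, SD ≈ 0.076; a Normal approximation gives roughly [0.078, 0.375].
Exact: F⁻¹(0.025) = 0.097; F⁻¹(0.975) = 0.390.

[0.097, 0.390]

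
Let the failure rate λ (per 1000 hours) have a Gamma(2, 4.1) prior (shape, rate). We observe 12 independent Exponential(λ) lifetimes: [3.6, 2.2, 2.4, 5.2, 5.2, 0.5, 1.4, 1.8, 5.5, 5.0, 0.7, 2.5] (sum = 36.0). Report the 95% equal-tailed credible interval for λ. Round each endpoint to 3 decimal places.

[0.191, 0.554]

Posterior: Gamma(2+12, 4.1+36.0) = Gamma(14, 40.1) (shape, rate).
Equal-tailed 95% interval: Gamma(14, 40.1) quantiles at 0.025 and 0.975.
Posterior mean ≈ 0.349, SD ≈ 0.093; a Normal approximation gives roughly [0.166, 0.532].
Exact: lower = 0.191; upper = 0.554.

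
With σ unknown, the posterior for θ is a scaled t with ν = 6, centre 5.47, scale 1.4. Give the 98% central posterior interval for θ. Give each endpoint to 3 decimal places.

The t_6 distribution is symmetric; the 98% interval is 5.47 ± t·1.4 with t_{0.99,6} = 3.143.
Half-width: 3.143 × 1.4 = 4.400.
5.47 − 4.400 = 1.070; 5.47 + 4.400 = 9.870.

[1.070, 9.870]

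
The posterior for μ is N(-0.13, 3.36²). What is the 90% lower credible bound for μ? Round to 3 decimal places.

Need L with P(μ ≥ L) = 0.90: L = -0.13 − z_{0.1}·3.36.
z = 1.282; L = -0.13 − 1.282 × 3.36 = -4.436.

-4.436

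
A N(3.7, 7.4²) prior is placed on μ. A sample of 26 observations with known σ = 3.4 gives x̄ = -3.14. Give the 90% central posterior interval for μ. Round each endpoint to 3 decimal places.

Posterior precision = 1/7.4² + 26/3.4² = 0.0183 + 2.2491 = 2.2674, so posterior SD = 0.6641.
Posterior mean = (3.7/7.4² + 26·-3.14/3.4²) / 2.2674 = -3.0849.
Interval: -3.0849 ± 1.645 × 0.6641 → [-4.177, -1.993].

[-4.177, -1.993]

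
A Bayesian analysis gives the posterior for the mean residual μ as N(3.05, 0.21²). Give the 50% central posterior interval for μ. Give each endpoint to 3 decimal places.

[2.908, 3.192]

The posterior is symmetric, so the 50% equal-tailed interval is μ = 3.05 ± z·0.21 with z = 0.674.
Half-width: 0.674 × 0.21 = 0.142.
3.05 − 0.142 = 2.908; 3.05 + 0.142 = 3.192.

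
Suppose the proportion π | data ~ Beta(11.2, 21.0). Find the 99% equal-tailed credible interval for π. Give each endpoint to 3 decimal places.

Posterior: Beta(11.2, 21.0).
Equal-tailed 99% interval: the 0.005 and 0.995 quantiles of Beta(11.2, 21.0).
Posterior mean ≈ 0.348, SD ≈ 0.083; a Normal approximation gives roughly [0.135, 0.561].
Exact: F⁻¹(0.005) = 0.158; F⁻¹(0.995) = 0.572.

[0.158, 0.572]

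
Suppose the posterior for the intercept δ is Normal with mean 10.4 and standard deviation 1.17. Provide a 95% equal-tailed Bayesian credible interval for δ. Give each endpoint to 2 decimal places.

[8.11, 12.69]

The posterior is symmetric, so the 95% equal-tailed interval is δ = 10.4 ± z·1.17 with z = 1.960.
Half-width: 1.960 × 1.17 = 2.29.
10.4 − 2.29 = 8.11; 10.4 + 2.29 = 12.69.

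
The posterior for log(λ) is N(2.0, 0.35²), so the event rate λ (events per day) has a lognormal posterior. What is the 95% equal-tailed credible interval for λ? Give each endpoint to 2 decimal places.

[3.72, 14.67]

On the log scale the 95% interval is 2.0 ± 1.960 × 0.35 = [1.3140, 2.6860].
Exponentiate: [e^1.3140, e^2.6860] = [3.72, 14.67].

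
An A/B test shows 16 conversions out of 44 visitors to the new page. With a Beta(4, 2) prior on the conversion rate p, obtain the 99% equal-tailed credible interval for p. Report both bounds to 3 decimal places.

[0.234, 0.581]

Posterior: Beta(4+16, 2+28) = Beta(20, 30).
Equal-tailed 99% interval: the 0.005 and 0.995 quantiles of Beta(20, 30).
Posterior mean ≈ 0.400, SD ≈ 0.069; a Normal approximation gives roughly [0.223, 0.577].
Exact: F⁻¹(0.005) = 0.234; F⁻¹(0.995) = 0.581.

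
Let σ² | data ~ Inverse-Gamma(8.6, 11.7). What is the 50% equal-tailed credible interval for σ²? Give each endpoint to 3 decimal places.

[1.130, 1.804]

Inverse-Gamma(8.6, 11.7) quantiles: F⁻¹(0.25) and F⁻¹(0.75).
Equivalently, 1/σ² ~ Gamma(8.6, rate = 11.7); invert its 0.75 and 0.25 quantiles.
Posterior mean ≈ 1.539, SD ≈ 0.599; a Normal approximation gives roughly [1.135, 1.944].
Exact: lower = 1.130; upper = 1.804.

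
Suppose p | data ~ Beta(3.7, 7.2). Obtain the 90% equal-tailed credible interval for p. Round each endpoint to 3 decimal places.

Posterior: Beta(3.7, 7.2).
Equal-tailed 90% interval: the 0.05 and 0.95 quantiles of Beta(3.7, 7.2).
Posterior mean ≈ 0.339, SD ≈ 0.137; a Normal approximation gives roughly [0.114, 0.565].
Exact: F⁻¹(0.05) = 0.132; F⁻¹(0.95) = 0.582.

[0.132, 0.582]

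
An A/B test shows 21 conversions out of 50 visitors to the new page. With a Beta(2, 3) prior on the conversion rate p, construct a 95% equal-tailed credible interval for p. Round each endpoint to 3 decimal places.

[0.292, 0.550]

Posterior: Beta(2+21, 3+29) = Beta(23, 32).
Equal-tailed 95% interval: the 0.025 and 0.975 quantiles of Beta(23, 32).
Posterior mean ≈ 0.418, SD ≈ 0.066; a Normal approximation gives roughly [0.289, 0.547].
Exact: F⁻¹(0.025) = 0.292; F⁻¹(0.975) = 0.550.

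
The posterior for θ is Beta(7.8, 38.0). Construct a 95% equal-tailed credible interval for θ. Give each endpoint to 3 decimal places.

[0.077, 0.290]

Posterior: Beta(7.8, 38.0).
Equal-tailed 95% interval: the 0.025 and 0.975 quantiles of Beta(7.8, 38.0).
Posterior mean ≈ 0.170, SD ≈ 0.055; a Normal approximation gives roughly [0.063, 0.278].
Exact: F⁻¹(0.025) = 0.077; F⁻¹(0.975) = 0.290.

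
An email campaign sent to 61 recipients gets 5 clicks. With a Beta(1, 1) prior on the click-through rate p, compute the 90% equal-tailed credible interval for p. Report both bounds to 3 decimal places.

Posterior: Beta(1+5, 1+56) = Beta(6, 57).
Equal-tailed 90% interval: the 0.05 and 0.95 quantiles of Beta(6, 57).
Posterior mean ≈ 0.095, SD ≈ 0.037; a Normal approximation gives roughly [0.035, 0.156].
Exact: F⁻¹(0.05) = 0.043; F⁻¹(0.95) = 0.162.

[0.043, 0.162]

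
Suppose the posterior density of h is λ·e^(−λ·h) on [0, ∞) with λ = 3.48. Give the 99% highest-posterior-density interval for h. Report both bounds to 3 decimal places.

[0.000, 1.323]

The exponential density is strictly decreasing on [0, ∞), so the HPD interval is anchored at 0: [0, q] with P(h ≤ q) = 0.99.
q = −ln(1 − 0.99) / 3.48 = 4.6052 / 3.48 = 1.323.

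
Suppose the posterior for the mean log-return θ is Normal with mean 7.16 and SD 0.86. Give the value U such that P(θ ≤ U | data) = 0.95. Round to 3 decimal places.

8.575

Need U with P(θ ≤ U) = 0.95: U = 7.16 + z_{0.05}·0.86.
z = 1.645; U = 7.16 + 1.645 × 0.86 = 8.575.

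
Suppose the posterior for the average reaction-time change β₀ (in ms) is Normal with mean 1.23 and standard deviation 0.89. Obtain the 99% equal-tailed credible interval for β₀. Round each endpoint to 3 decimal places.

The posterior is symmetric, so the 99% equal-tailed interval is β₀ = 1.23 ± z·0.89 with z = 2.576.
Half-width: 2.576 × 0.89 = 2.292.
1.23 − 2.292 = -1.062; 1.23 + 2.292 = 3.522.

[-1.062, 3.522]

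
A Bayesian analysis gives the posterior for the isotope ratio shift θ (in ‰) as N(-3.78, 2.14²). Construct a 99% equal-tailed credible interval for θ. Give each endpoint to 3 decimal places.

[-9.292, 1.732]

The posterior is symmetric, so the 99% equal-tailed interval is θ = -3.78 ± z·2.14 with z = 2.576.
Half-width: 2.576 × 2.14 = 5.512.
-3.78 − 5.512 = -9.292; -3.78 + 5.512 = 1.732.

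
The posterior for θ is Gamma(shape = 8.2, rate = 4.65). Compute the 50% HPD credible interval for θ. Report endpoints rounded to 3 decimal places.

[1.187, 1.976]

The posterior is unimodal and skewed, so the HPD interval has equal density at both endpoints and is the shortest 50% interval.
Solving f(1.187) = f(1.976) with F(1.976) − F(1.187) = 0.50 gives [1.187, 1.976].
For comparison, the equal-tailed interval is [1.319, 2.131]; the HPD is narrower and shifted toward the mode.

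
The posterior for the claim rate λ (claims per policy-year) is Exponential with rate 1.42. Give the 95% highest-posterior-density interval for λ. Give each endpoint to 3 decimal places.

The exponential density is strictly decreasing on [0, ∞), so the HPD interval is anchored at 0: [0, q] with P(λ ≤ q) = 0.95.
q = −ln(1 − 0.95) / 1.42 = 2.9957 / 1.42 = 2.110.

[0.000, 2.110]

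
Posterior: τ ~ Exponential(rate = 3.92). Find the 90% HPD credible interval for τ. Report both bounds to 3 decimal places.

The exponential density is strictly decreasing on [0, ∞), so the HPD interval is anchored at 0: [0, q] with P(τ ≤ q) = 0.90.
q = −ln(1 − 0.90) / 3.92 = 2.3026 / 3.92 = 0.587.

[0.000, 0.587]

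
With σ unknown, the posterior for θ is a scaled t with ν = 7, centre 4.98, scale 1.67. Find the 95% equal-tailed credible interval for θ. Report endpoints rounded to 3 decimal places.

[1.031, 8.929]

The t_7 distribution is symmetric; the 95% interval is 4.98 ± t·1.67 with t_{0.975,7} = 2.365.
Half-width: 2.365 × 1.67 = 3.949.
4.98 − 3.949 = 1.031; 4.98 + 3.949 = 8.929.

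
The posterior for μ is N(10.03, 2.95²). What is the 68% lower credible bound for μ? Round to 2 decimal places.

8.65

Need L with P(μ ≥ L) = 0.68: L = 10.03 − z_{0.32}·2.95.
z = 0.468; L = 10.03 − 0.468 × 2.95 = 8.65.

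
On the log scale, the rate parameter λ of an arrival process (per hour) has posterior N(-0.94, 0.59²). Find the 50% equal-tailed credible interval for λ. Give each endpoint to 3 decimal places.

[0.262, 0.582]

On the log scale the 50% interval is -0.94 ± 0.674 × 0.59 = [-1.3379, -0.5421].
Exponentiate: [e^-1.3379, e^-0.5421] = [0.262, 0.582].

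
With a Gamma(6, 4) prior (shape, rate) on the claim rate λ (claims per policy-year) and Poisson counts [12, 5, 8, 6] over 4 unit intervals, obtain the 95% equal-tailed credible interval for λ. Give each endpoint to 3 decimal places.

Posterior: Gamma(6+31, 4+4) = Gamma(37, 8) (shape, rate).
Equal-tailed 95% interval: Gamma(37, 8) quantiles at 0.025 and 0.975.
Posterior mean ≈ 4.625, SD ≈ 0.760; a Normal approximation gives roughly [3.135, 6.115].
Exact: lower = 3.256; upper = 6.230.

[3.256, 6.230]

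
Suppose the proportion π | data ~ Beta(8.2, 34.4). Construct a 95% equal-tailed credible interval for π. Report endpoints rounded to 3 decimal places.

[0.090, 0.322]

Posterior: Beta(8.2, 34.4).
Equal-tailed 95% interval: the 0.025 and 0.975 quantiles of Beta(8.2, 34.4).
Posterior mean ≈ 0.192, SD ≈ 0.060; a Normal approximation gives roughly [0.075, 0.310].
Exact: F⁻¹(0.025) = 0.090; F⁻¹(0.975) = 0.322.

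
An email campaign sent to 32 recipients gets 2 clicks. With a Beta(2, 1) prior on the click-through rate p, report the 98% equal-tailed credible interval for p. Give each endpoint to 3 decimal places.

[0.025, 0.266]

Posterior: Beta(2+2, 1+30) = Beta(4, 31).
Equal-tailed 98% interval: the 0.01 and 0.99 quantiles of Beta(4, 31).
Posterior mean ≈ 0.114, SD ≈ 0.053; a Normal approximation gives roughly [-0.009, 0.238].
Exact: F⁻¹(0.01) = 0.025; F⁻¹(0.99) = 0.266.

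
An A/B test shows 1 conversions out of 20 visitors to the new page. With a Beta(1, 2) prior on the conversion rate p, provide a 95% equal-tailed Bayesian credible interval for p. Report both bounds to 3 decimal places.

[0.011, 0.228]

Posterior: Beta(1+1, 2+19) = Beta(2, 21).
Equal-tailed 95% interval: the 0.025 and 0.975 quantiles of Beta(2, 21).
Posterior mean ≈ 0.087, SD ≈ 0.058; a Normal approximation gives roughly [-0.026, 0.200].
Exact: F⁻¹(0.025) = 0.011; F⁻¹(0.975) = 0.228.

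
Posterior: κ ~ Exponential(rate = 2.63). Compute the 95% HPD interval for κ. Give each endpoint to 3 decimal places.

The exponential density is strictly decreasing on [0, ∞), so the HPD interval is anchored at 0: [0, q] with P(κ ≤ q) = 0.95.
q = −ln(1 − 0.95) / 2.63 = 2.9957 / 2.63 = 1.139.

[0.000, 1.139]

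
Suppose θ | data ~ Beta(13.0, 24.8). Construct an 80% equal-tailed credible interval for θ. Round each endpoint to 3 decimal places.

[0.247, 0.444]

Posterior: Beta(13.0, 24.8).
Equal-tailed 80% interval: the 0.1 and 0.9 quantiles of Beta(13.0, 24.8).
Posterior mean ≈ 0.344, SD ≈ 0.076; a Normal approximation gives roughly [0.246, 0.442].
Exact: F⁻¹(0.1) = 0.247; F⁻¹(0.9) = 0.444.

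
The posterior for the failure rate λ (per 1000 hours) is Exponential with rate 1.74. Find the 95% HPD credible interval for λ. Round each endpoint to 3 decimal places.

[0.000, 1.722]

The exponential density is strictly decreasing on [0, ∞), so the HPD interval is anchored at 0: [0, q] with P(λ ≤ q) = 0.95.
q = −ln(1 − 0.95) / 1.74 = 2.9957 / 1.74 = 1.722.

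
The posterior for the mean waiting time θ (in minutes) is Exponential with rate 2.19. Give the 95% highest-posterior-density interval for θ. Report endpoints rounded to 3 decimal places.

The exponential density is strictly decreasing on [0, ∞), so the HPD interval is anchored at 0: [0, q] with P(θ ≤ q) = 0.95.
q = −ln(1 − 0.95) / 2.19 = 2.9957 / 2.19 = 1.368.

[0.000, 1.368]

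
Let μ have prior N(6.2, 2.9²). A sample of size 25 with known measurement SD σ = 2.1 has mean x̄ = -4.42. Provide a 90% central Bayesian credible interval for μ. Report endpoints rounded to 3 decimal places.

[-4.886, -3.518]

Posterior precision = 1/2.9² + 25/2.1² = 0.1189 + 5.6689 = 5.7878, so posterior SD = 0.4157.
Posterior mean = (6.2/2.9² + 25·-4.42/2.1²) / 5.7878 = -4.2018.
Interval: -4.2018 ± 1.645 × 0.4157 → [-4.886, -3.518].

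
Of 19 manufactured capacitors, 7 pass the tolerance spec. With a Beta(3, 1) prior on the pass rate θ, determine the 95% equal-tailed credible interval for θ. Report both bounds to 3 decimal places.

Posterior: Beta(3+7, 1+12) = Beta(10, 13).
Equal-tailed 95% interval: the 0.025 and 0.975 quantiles of Beta(10, 13).
Posterior mean ≈ 0.435, SD ≈ 0.101; a Normal approximation gives roughly [0.236, 0.633].
Exact: F⁻¹(0.025) = 0.244; F⁻¹(0.975) = 0.636.

[0.244, 0.636]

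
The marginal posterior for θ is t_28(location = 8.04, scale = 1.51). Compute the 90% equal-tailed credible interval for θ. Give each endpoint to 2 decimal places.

The t_28 distribution is symmetric; the 90% interval is 8.04 ± t·1.51 with t_{0.95,28} = 1.701.
Half-width: 1.701 × 1.51 = 2.57.
8.04 − 2.57 = 5.47; 8.04 + 2.57 = 10.61.

[5.47, 10.61]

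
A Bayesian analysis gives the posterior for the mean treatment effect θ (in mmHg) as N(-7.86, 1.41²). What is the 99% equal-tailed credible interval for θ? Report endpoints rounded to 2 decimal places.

[-11.49, -4.23]

The posterior is symmetric, so the 99% equal-tailed interval is θ = -7.86 ± z·1.41 with z = 2.576.
Half-width: 2.576 × 1.41 = 3.63.
-7.86 − 3.63 = -11.49; -7.86 + 3.63 = -4.23.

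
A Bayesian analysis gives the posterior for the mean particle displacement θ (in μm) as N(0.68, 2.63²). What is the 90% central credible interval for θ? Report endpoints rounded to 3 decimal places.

The posterior is symmetric, so the 90% equal-tailed interval is θ = 0.68 ± z·2.63 with z = 1.645.
Half-width: 1.645 × 2.63 = 4.326.
0.68 − 4.326 = -3.646; 0.68 + 4.326 = 5.006.

[-3.646, 5.006]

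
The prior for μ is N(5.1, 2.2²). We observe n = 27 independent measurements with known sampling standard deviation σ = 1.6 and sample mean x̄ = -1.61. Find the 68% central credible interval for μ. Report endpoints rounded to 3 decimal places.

Posterior precision = 1/2.2² + 27/1.6² = 0.2066 + 10.5469 = 10.7535, so posterior SD = 0.3049.
Posterior mean = (5.1/2.2² + 27·-1.61/1.6²) / 10.7535 = -1.4811.
Interval: -1.4811 ± 0.994 × 0.3049 → [-1.784, -1.178].

[-1.784, -1.178]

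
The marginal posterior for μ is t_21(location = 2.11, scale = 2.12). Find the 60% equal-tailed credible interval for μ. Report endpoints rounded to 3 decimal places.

The t_21 distribution is symmetric; the 60% interval is 2.11 ± t·2.12 with t_{0.8,21} = 0.859.
Half-width: 0.859 × 2.12 = 1.821.
2.11 − 1.821 = 0.289; 2.11 + 1.821 = 3.931.

[0.289, 3.931]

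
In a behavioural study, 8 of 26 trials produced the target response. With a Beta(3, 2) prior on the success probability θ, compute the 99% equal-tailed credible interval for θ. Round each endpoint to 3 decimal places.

[0.160, 0.583]

Posterior: Beta(3+8, 2+18) = Beta(11, 20).
Equal-tailed 99% interval: the 0.005 and 0.995 quantiles of Beta(11, 20).
Posterior mean ≈ 0.355, SD ≈ 0.085; a Normal approximation gives roughly [0.137, 0.573].
Exact: F⁻¹(0.005) = 0.160; F⁻¹(0.995) = 0.583.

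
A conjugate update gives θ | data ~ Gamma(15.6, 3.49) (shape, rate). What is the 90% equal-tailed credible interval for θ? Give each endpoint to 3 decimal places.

[2.785, 6.480]

Posterior: Gamma(shape 15.6, rate 3.49).
Equal-tailed 90% interval: Gamma(15.6, 3.49) quantiles at 0.05 and 0.95.
Posterior mean ≈ 4.470, SD ≈ 1.132; a Normal approximation gives roughly [2.608, 6.331].
Exact: lower = 2.785; upper = 6.480.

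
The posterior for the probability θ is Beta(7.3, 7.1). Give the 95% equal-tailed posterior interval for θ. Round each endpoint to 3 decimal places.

[0.261, 0.752]

Posterior: Beta(7.3, 7.1).
Equal-tailed 95% interval: the 0.025 and 0.975 quantiles of Beta(7.3, 7.1).
Posterior mean ≈ 0.507, SD ≈ 0.127; a Normal approximation gives roughly [0.257, 0.757].
Exact: F⁻¹(0.025) = 0.261; F⁻¹(0.975) = 0.752.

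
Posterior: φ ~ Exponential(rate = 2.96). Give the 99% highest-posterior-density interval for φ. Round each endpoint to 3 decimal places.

[0.000, 1.556]

The exponential density is strictly decreasing on [0, ∞), so the HPD interval is anchored at 0: [0, q] with P(φ ≤ q) = 0.99.
q = −ln(1 − 0.99) / 2.96 = 4.6052 / 2.96 = 1.556.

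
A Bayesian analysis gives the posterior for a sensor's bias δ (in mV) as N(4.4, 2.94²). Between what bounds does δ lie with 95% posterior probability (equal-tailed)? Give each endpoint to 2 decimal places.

[-1.36, 10.16]

The posterior is symmetric, so the 95% equal-tailed interval is δ = 4.4 ± z·2.94 with z = 1.960.
Half-width: 1.960 × 2.94 = 5.76.
4.4 − 5.76 = -1.36; 4.4 + 5.76 = 10.16.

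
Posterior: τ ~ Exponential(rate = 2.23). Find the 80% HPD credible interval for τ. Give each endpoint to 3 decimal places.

[0.000, 0.722]

The exponential density is strictly decreasing on [0, ∞), so the HPD interval is anchored at 0: [0, q] with P(τ ≤ q) = 0.80.
q = −ln(1 − 0.80) / 2.23 = 1.6094 / 2.23 = 0.722.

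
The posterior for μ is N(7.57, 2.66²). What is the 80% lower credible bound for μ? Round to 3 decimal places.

5.331

Need L with P(μ ≥ L) = 0.80: L = 7.57 − z_{0.2}·2.66.
z = 0.842; L = 7.57 − 0.842 × 2.66 = 5.331.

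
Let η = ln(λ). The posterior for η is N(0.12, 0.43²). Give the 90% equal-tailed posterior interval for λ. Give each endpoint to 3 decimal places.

[0.556, 2.287]

On the log scale the 90% interval is 0.12 ± 1.645 × 0.43 = [-0.5873, 0.8273].
Exponentiate: [e^-0.5873, e^0.8273] = [0.556, 2.287].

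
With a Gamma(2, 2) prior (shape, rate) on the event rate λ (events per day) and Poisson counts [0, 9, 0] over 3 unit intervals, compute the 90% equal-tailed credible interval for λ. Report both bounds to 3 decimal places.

[1.234, 3.392]

Posterior: Gamma(2+9, 2+3) = Gamma(11, 5) (shape, rate).
Equal-tailed 90% interval: Gamma(11, 5) quantiles at 0.05 and 0.95.
Posterior mean ≈ 2.200, SD ≈ 0.663; a Normal approximation gives roughly [1.109, 3.291].
Exact: lower = 1.234; upper = 3.392.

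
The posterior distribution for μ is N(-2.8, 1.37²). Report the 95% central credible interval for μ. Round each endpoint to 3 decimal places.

The posterior is symmetric, so the 95% equal-tailed interval is μ = -2.8 ± z·1.37 with z = 1.960.
Half-width: 1.960 × 1.37 = 2.685.
-2.8 − 2.685 = -5.485; -2.8 + 2.685 = -0.115.

[-5.485, -0.115]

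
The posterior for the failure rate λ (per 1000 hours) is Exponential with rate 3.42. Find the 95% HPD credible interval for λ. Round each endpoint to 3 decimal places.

The exponential density is strictly decreasing on [0, ∞), so the HPD interval is anchored at 0: [0, q] with P(λ ≤ q) = 0.95.
q = −ln(1 − 0.95) / 3.42 = 2.9957 / 3.42 = 0.876.

[0.000, 0.876]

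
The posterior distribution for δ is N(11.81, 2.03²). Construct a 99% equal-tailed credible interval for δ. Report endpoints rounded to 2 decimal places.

The posterior is symmetric, so the 99% equal-tailed interval is δ = 11.81 ± z·2.03 with z = 2.576.
Half-width: 2.576 × 2.03 = 5.23.
11.81 − 5.23 = 6.58; 11.81 + 5.23 = 17.04.

[6.58, 17.04]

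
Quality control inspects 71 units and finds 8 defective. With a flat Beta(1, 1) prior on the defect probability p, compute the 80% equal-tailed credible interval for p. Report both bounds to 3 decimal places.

Posterior: Beta(1+8, 1+63) = Beta(9, 64).
Equal-tailed 80% interval: the 0.1 and 0.9 quantiles of Beta(9, 64).
Posterior mean ≈ 0.123, SD ≈ 0.038; a Normal approximation gives roughly [0.074, 0.172].
Exact: F⁻¹(0.1) = 0.077; F⁻¹(0.9) = 0.174.

[0.077, 0.174]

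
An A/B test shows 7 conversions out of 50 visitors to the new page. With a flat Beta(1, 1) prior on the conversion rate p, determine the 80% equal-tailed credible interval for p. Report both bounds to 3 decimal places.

[0.094, 0.220]

Posterior: Beta(1+7, 1+43) = Beta(8, 44).
Equal-tailed 80% interval: the 0.1 and 0.9 quantiles of Beta(8, 44).
Posterior mean ≈ 0.154, SD ≈ 0.050; a Normal approximation gives roughly [0.090, 0.217].
Exact: F⁻¹(0.1) = 0.094; F⁻¹(0.9) = 0.220.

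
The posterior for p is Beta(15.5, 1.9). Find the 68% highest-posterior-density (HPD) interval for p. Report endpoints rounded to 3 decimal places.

The posterior is unimodal and skewed, so the HPD interval has equal density at both endpoints and is the shortest 68% interval.
Solving f(0.861) = f(0.984) with F(0.984) − F(0.861) = 0.68 gives [0.861, 0.984].
For comparison, the equal-tailed interval is [0.821, 0.960]; the HPD is narrower and shifted toward the mode.

[0.861, 0.984]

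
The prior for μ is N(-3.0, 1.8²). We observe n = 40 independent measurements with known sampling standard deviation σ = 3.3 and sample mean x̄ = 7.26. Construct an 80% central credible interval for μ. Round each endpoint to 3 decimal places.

Posterior precision = 1/1.8² + 40/3.3² = 0.3086 + 3.6731 = 3.9817, so posterior SD = 0.5011.
Posterior mean = (-3.0/1.8² + 40·7.26/3.3²) / 3.9817 = 6.4647.
Interval: 6.4647 ± 1.282 × 0.5011 → [5.822, 7.107].

[5.822, 7.107]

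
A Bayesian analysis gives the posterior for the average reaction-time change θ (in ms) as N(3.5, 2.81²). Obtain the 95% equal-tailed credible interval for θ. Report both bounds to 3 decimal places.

[-2.007, 9.007]

The posterior is symmetric, so the 95% equal-tailed interval is θ = 3.5 ± z·2.81 with z = 1.960.
Half-width: 1.960 × 2.81 = 5.507.
3.5 − 5.507 = -2.007; 3.5 + 5.507 = 9.007.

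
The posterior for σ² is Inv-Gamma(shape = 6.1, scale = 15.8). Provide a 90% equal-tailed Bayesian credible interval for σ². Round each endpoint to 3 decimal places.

[1.484, 5.898]

Inverse-Gamma(6.1, 15.8) quantiles: F⁻¹(0.05) and F⁻¹(0.95).
Equivalently, 1/σ² ~ Gamma(6.1, rate = 15.8); invert its 0.95 and 0.05 quantiles.
Posterior mean ≈ 3.098, SD ≈ 1.530; a Normal approximation gives roughly [0.581, 5.615].
Exact: lower = 1.484; upper = 5.898.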